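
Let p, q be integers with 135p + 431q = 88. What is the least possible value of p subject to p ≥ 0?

gcd(431, 135) = 1.
1 divides 88, so solutions exist.
By Bézout, 135·(-83) + 431·(26) = 1.
Scale by 88/1 = 88: (p₀, q₀) = (-7304, 2288).
General solution: p = -7304 + 431t, q = 2288 - 135t for integer t.
p ≥ 0: smallest is -7304 mod 431 = 23 (at t = 17), with q = -7.

23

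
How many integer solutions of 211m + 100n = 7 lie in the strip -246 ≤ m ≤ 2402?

26

gcd(211, 100) = 1  (211 = 2·100 + 11, 100 = 9·11 + 1, 11 = 11·1).
Back-substituting, 211·(-9) + 100·(19) = 1.
Scale by 7: particular solution (-63, 133); reduce m mod 100: (37, -78).
General solution: m = 37 + 100t, n = -78 - 211t for integer t.
-246 ≤ 37 + 100t ≤ 2402 gives t ∈ [-2, 23], which is 26 values.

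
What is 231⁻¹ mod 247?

108

gcd(247, 231) = 1.
By Bézout, 231·(108) + 247·(-101) = 1.
So 231·108 ≡ 1 (mod 247), and 108 mod 247 = 108.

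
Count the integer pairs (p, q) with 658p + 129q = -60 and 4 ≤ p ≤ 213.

2

gcd(658, 129):
  658 = 5·129 + 13
  129 = 9·13 + 12
  13 = 1·12 + 1
  12 = 12·1
so gcd(658, 129) = 1.
Back-substitute for Bézout coefficients:
  1 = 13 - 1·12
  ... = 658·(10) + 129·(-51)
Scale by -60: particular solution (-600, 3060); reduce p mod 129: (45, -230).
General solution: p = 45 + 129t, q = -230 - 658t for integer t.
4 ≤ 45 + 129t ≤ 213 gives t ∈ [0, 1], which is 2 values.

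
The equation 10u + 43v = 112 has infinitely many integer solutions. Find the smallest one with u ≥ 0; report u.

gcd(43, 10) = 1  (43 = 4×10 + 3, 10 = 3×3 + 1, 3 = 3×1).
1 divides 112, so solutions exist.
Back-substituting, 10×(13) + 43×(-3) = 1.
Scale by 112/1 = 112: (u₀, v₀) = (1456, -336).
General solution: u = 1456 + 43t, v = -336 - 10t for integer t.
u ≥ 0: smallest is 1456 mod 43 = 37 (at t = -33), with v = -6.

37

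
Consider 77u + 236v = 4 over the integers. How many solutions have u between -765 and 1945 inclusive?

gcd(236, 77) = 1  (236 = 3×77 + 5, 77 = 15×5 + 2, 5 = 2×2 + 1, 2 = 2×1).
Back-substituting, 77×(-95) + 236×(31) = 1.
Scale by 4: particular solution (-380, 124); reduce u mod 236: (92, -30).
General solution: u = 92 + 236t, v = -30 - 77t for integer t.
-765 ≤ 92 + 236t ≤ 1945 gives t ∈ [-3, 7], which is 11 values.

11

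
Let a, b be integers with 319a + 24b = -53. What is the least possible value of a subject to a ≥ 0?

13

gcd(319, 24):
  319 = 13×24 + 7
  24 = 3×7 + 3
  7 = 2×3 + 1
  3 = 3×1
so gcd(319, 24) = 1.
1 divides -53, so solutions exist.
Back-substitute for Bézout coefficients:
  1 = 7 - 2×3
  ... = 319×(7) + 24×(-93)
Scale by -53/1 = -53: (a₀, b₀) = (-371, 4929).
General solution: a = -371 + 24t, b = 4929 - 319t for integer t.
a ≥ 0: smallest is -371 mod 24 = 13 (at t = 16), with b = -175.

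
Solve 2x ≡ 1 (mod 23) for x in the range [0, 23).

12

gcd(23, 2) = 1  (23 = 11×2 + 1, 2 = 2×1).
Back-substituting, 2×(-11) + 23×(1) = 1.
So 2×-11 ≡ 1 (mod 23), and -11 mod 23 = 12.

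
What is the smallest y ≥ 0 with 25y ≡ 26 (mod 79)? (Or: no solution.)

20

gcd(79, 25) = 1  (79 = 3*25 + 4, 25 = 6*4 + 1, 4 = 4*1).
1 divides 26, so solutions exist.
Back-substituting, 25*(19) + 79*(-6) = 1.
So 25*(19) ≡ 1 (mod 79); multiply by 26: y ≡ 494 (mod 79).
Smallest nonnegative: y = 494 mod 79 = 20.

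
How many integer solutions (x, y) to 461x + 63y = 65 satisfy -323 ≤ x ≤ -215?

gcd(461, 63) = 1.
By Bézout, 461×(-22) + 63×(161) = 1.
Particular solution: (19, -138).
General solution: x = 19 + 63t, y = -138 - 461t for integer t.
-323 ≤ 19 + 63t ≤ -215 gives t ∈ [-5, -4], which is 2 values.

2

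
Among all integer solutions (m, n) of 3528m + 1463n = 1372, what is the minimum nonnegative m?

12

gcd(3528, 1463):
  3528 = 2·1463 + 602
  1463 = 2·602 + 259
  602 = 2·259 + 84
  259 = 3·84 + 7
  84 = 12·7
so gcd(3528, 1463) = 7.
7 divides 1372, so solutions exist.
Back-substitute for Bézout coefficients:
  7 = 259 - 3·84
  ... = 3528·(-17) + 1463·(41)
Scale by 1372/7 = 196: (m₀, n₀) = (-3332, 8036).
General solution: m = -3332 + 209t, n = 8036 - 504t for integer t.
m ≥ 0: smallest is -3332 mod 209 = 12 (at t = 16), with n = -28.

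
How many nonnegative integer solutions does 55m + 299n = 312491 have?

19

gcd(299, 55) = 1  (299 = 5×55 + 24, 55 = 2×24 + 7, 24 = 3×7 + 3, 7 = 2×3 + 1, 3 = 3×1).
Back-substituting, 55×(87) + 299×(-16) = 1.
Scale by 312491: one solution is (27186717, -4999856). Reduce m mod 299: (142, 1019).
General: m = 142 + 299t, n = 1019 - 55t.
m ≥ 0 ⇒ t ≥ 0; n ≥ 0 ⇒ t ≤ 18. So t ∈ [0, 18]: 19 solutions.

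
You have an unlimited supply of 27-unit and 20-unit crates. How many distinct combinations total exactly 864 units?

Need nonnegative integers with 27j + 20k = 864.
gcd(27, 20) = 1, and 27·(3) + 20·(-4) = 1.
So (j₀, k₀) = (2592, -3456); general j = 2592 + 20t, k = -3456 - 27t.
j ≥ 0 ⇒ t ≥ -129; k ≥ 0 ⇒ t ≤ -128. That's 2 values of t.

2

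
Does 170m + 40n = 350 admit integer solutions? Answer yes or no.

yes

gcd(170, 40) = 10  (170 = 4·40 + 10, 40 = 4·10).
10 divides 350, so integer solutions exist.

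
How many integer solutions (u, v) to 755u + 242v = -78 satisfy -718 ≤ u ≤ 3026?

16

gcd(755, 242) = 1.
By Bézout, 755×(-25) + 242×(78) = 1.
Particular solution: (14, -44).
General solution: u = 14 + 242t, v = -44 - 755t for integer t.
-718 ≤ 14 + 242t ≤ 3026 gives t ∈ [-3, 12], which is 16 values.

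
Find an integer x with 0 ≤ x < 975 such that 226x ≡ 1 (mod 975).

gcd(975, 226) = 1  (975 = 4*226 + 71, 226 = 3*71 + 13, 71 = 5*13 + 6, 13 = 2*6 + 1, 6 = 6*1).
Back-substituting, 226*(151) + 975*(-35) = 1.
So 226*151 ≡ 1 (mod 975), and 151 mod 975 = 151.

151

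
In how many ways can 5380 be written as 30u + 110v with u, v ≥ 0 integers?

gcd(110, 30) = 10  (110 = 3×30 + 20, 30 = 1×20 + 10, 20 = 2×10).
Back-substituting, 30×(4) + 110×(-1) = 10.
Scale by 538: one solution is (2152, -538). Reduce u mod 11: (7, 47).
General: u = 7 + 11t, v = 47 - 3t.
u ≥ 0 ⇒ t ≥ 0; v ≥ 0 ⇒ t ≤ 15. So t ∈ [0, 15]: 16 solutions.

16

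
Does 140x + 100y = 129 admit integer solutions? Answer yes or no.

no

gcd(140, 100) = 20.
20 does not divide 129 (remainder 9), so no integer solutions.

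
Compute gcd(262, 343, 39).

gcd(343, 262) = 1.
gcd(1, 39) = 1.

1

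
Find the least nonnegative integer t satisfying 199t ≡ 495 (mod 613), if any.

gcd(613, 199) = 1.
1 divides 495, so solutions exist.
By Bézout, 199×(268) + 613×(-87) = 1.
So 199×(268) ≡ 1 (mod 613); multiply by 495: t ≡ 132660 (mod 613).
Smallest nonnegative: t = 132660 mod 613 = 252.

252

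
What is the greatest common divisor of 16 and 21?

1

gcd(21, 16) = 1  (21 = 1*16 + 5, 16 = 3*5 + 1, 5 = 5*1).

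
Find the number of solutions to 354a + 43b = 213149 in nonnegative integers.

gcd(354, 43) = 1  (354 = 8·43 + 10, 43 = 4·10 + 3, 10 = 3·3 + 1, 3 = 3·1).
Back-substituting, 354·(13) + 43·(-107) = 1.
Scale by 213149: one solution is (2770937, -22806943). Reduce a mod 43: (17, 4817).
General: a = 17 + 43t, b = 4817 - 354t.
a ≥ 0 ⇒ t ≥ 0; b ≥ 0 ⇒ t ≤ 13. So t ∈ [0, 13]: 14 solutions.

14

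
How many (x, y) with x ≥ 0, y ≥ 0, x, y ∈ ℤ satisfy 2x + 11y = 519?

gcd(11, 2) = 1  (11 = 5×2 + 1, 2 = 2×1).
Back-substituting, 2×(-5) + 11×(1) = 1.
Scale by 519: one solution is (-2595, 519). Reduce x mod 11: (1, 47).
General: x = 1 + 11t, y = 47 - 2t.
x ≥ 0 ⇒ t ≥ 0; y ≥ 0 ⇒ t ≤ 23. So t ∈ [0, 23]: 24 solutions.

24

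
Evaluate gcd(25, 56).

gcd(56, 25):
  56 = 2×25 + 6
  25 = 4×6 + 1
  6 = 6×1
so gcd(56, 25) = 1.

1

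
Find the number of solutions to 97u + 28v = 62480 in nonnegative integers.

23

gcd(97, 28) = 1  (97 = 3*28 + 13, 28 = 2*13 + 2, 13 = 6*2 + 1, 2 = 2*1).
Back-substituting, 97*(13) + 28*(-45) = 1.
Scale by 62480: one solution is (812240, -2811600). Reduce u mod 28: (16, 2176).
General: u = 16 + 28t, v = 2176 - 97t.
u ≥ 0 ⇒ t ≥ 0; v ≥ 0 ⇒ t ≤ 22. So t ∈ [0, 22]: 23 solutions.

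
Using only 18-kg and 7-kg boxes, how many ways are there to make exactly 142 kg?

Need nonnegative integers with 18j + 7k = 142.
gcd(18, 7) = 1, and 18·(2) + 7·(-5) = 1.
So (j₀, k₀) = (284, -710); general j = 284 + 7t, k = -710 - 18t.
j ≥ 0 ⇒ t ≥ -40; k ≥ 0 ⇒ t ≤ -40. That's 1 value of t.

1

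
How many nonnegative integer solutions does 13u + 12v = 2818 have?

gcd(13, 12):
  13 = 1×12 + 1
  12 = 12×1
so gcd(13, 12) = 1.
Back-substitute for Bézout coefficients:
  1 = 13 - 1×12
  ... = 13×(1) + 12×(-1)
Scale by 2818: one solution is (2818, -2818). Reduce u mod 12: (10, 224).
General: u = 10 + 12t, v = 224 - 13t.
u ≥ 0 ⇒ t ≥ 0; v ≥ 0 ⇒ t ≤ 17. So t ∈ [0, 17]: 18 solutions.

18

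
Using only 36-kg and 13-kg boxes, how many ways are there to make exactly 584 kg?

1

Need nonnegative integers with 36j + 13k = 584.
gcd(36, 13) = 1, and 36·(4) + 13·(-11) = 1.
So (j₀, k₀) = (2336, -6424); general j = 2336 + 13t, k = -6424 - 36t.
j ≥ 0 ⇒ t ≥ -179; k ≥ 0 ⇒ t ≤ -179. That's 1 value of t.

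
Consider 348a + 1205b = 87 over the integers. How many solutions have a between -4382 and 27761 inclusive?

27

gcd(1205, 348) = 1.
By Bézout, 348·(232) + 1205·(-67) = 1.
Particular solution: (904, -261).
General solution: a = 904 + 1205t, b = -261 - 348t for integer t.
-4382 ≤ 904 + 1205t ≤ 27761 gives t ∈ [-4, 22], which is 27 values.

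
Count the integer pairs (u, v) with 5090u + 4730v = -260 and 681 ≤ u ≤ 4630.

8

gcd(5090, 4730) = 10  (5090 = 1·4730 + 360, 4730 = 13·360 + 50, 360 = 7·50 + 10, 50 = 5·10).
Back-substituting, 5090·(92) + 4730·(-99) = 10.
Scale by -26: particular solution (-2392, 2574); reduce u mod 473: (446, -480).
General solution: u = 446 + 473t, v = -480 - 509t for integer t.
681 ≤ 446 + 473t ≤ 4630 gives t ∈ [1, 8], which is 8 values.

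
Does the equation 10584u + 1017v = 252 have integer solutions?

yes

gcd(10584, 1017) = 9  (10584 = 10·1017 + 414, 1017 = 2·414 + 189, 414 = 2·189 + 36, 189 = 5·36 + 9, 36 = 4·9).
9 divides 252, so integer solutions exist.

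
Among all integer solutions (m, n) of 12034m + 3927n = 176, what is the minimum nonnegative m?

gcd(12034, 3927) = 11.
11 divides 176, so solutions exist.
By Bézout, 12034·(-31) + 3927·(95) = 11.
Scale by 176/11 = 16: (m₀, n₀) = (-496, 1520).
General solution: m = -496 + 357t, n = 1520 - 1094t for integer t.
m ≥ 0: smallest is -496 mod 357 = 218 (at t = 2), with n = -668.

218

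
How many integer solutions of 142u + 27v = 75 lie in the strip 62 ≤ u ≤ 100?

gcd(142, 27) = 1.
By Bézout, 142·(4) + 27·(-21) = 1.
Particular solution: (3, -13).
General solution: u = 3 + 27t, v = -13 - 142t for integer t.
62 ≤ 3 + 27t ≤ 100 gives t ∈ [3, 3], which is 1 value.

1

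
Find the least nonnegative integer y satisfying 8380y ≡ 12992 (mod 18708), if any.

gcd(18708, 8380) = 4  (18708 = 2·8380 + 1948, 8380 = 4·1948 + 588, 1948 = 3·588 + 184, 588 = 3·184 + 36, 184 = 5·36 + 4, 36 = 9·4).
4 divides 12992, so solutions exist.
Back-substituting, 8380·(-509) + 18708·(228) = 4.
So 8380·(-509) ≡ 4 (mod 18708); multiply by 3248: y ≡ -1653232 (mod 4677).
Smallest nonnegative: y = -1653232 mod 4677 = 2426.

2426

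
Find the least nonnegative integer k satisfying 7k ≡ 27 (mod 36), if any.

9

gcd(36, 7) = 1  (36 = 5×7 + 1, 7 = 7×1).
1 divides 27, so solutions exist.
Back-substituting, 7×(-5) + 36×(1) = 1.
So 7×(-5) ≡ 1 (mod 36); multiply by 27: k ≡ -135 (mod 36).
Smallest nonnegative: k = -135 mod 36 = 9.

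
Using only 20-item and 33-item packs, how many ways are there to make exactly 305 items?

Need nonnegative integers with 20j + 33k = 305.
gcd(20, 33) = 1, and 20·(5) + 33·(-3) = 1.
So (j₀, k₀) = (1525, -915); general j = 1525 + 33t, k = -915 - 20t.
j ≥ 0 ⇒ t ≥ -46; k ≥ 0 ⇒ t ≤ -46. That's 1 value of t.

1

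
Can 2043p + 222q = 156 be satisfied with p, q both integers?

gcd(2043, 222) = 3  (2043 = 9*222 + 45, 222 = 4*45 + 42, 45 = 1*42 + 3, 42 = 14*3).
3 divides 156, so integer solutions exist.

yes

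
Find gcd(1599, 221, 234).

gcd(1599, 221):
  1599 = 7·221 + 52
  221 = 4·52 + 13
  52 = 4·13
so gcd(1599, 221) = 13.
gcd(13, 234) = 13.

13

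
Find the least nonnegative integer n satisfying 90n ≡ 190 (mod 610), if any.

gcd(610, 90) = 10  (610 = 6·90 + 70, 90 = 1·70 + 20, 70 = 3·20 + 10, 20 = 2·10).
10 divides 190, so solutions exist.
Back-substituting, 90·(-27) + 610·(4) = 10.
So 90·(-27) ≡ 10 (mod 610); multiply by 19: n ≡ -513 (mod 61).
Smallest nonnegative: n = -513 mod 61 = 36.

36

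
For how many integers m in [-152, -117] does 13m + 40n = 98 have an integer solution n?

1

gcd(40, 13) = 1.
By Bézout, 13×(-3) + 40×(1) = 1.
Particular solution: (26, -6).
General solution: m = 26 + 40t, n = -6 - 13t for integer t.
-152 ≤ 26 + 40t ≤ -117 gives t ∈ [-4, -4], which is 1 value.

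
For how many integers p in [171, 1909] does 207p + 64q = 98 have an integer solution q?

gcd(207, 64) = 1.
By Bézout, 207·(-17) + 64·(55) = 1.
Particular solution: (62, -199).
General solution: p = 62 + 64t, q = -199 - 207t for integer t.
171 ≤ 62 + 64t ≤ 1909 gives t ∈ [2, 28], which is 27 values.

27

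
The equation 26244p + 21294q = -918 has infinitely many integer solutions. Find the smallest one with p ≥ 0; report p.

gcd(26244, 21294):
  26244 = 1×21294 + 4950
  21294 = 4×4950 + 1494
  4950 = 3×1494 + 468
  1494 = 3×468 + 90
  468 = 5×90 + 18
  90 = 5×18
so gcd(26244, 21294) = 18.
18 divides -918, so solutions exist.
Back-substitute for Bézout coefficients:
  18 = 468 - 5×90
  ... = 26244×(228) + 21294×(-281)
Scale by -918/18 = -51: (p₀, q₀) = (-11628, 14331).
General solution: p = -11628 + 1183t, q = 14331 - 1458t for integer t.
p ≥ 0: smallest is -11628 mod 1183 = 202 (at t = 10), with q = -249.

202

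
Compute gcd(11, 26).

gcd(26, 11) = 1  (26 = 2·11 + 4, 11 = 2·4 + 3, 4 = 1·3 + 1, 3 = 3·1).

1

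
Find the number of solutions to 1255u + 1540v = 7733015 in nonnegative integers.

20

gcd(1540, 1255) = 5  (1540 = 1*1255 + 285, 1255 = 4*285 + 115, 285 = 2*115 + 55, 115 = 2*55 + 5, 55 = 11*5).
Back-substituting, 1255*(27) + 1540*(-22) = 5.
Scale by 1546603: one solution is (41758281, -34025266). Reduce u mod 308: (257, 4812).
General: u = 257 + 308t, v = 4812 - 251t.
u ≥ 0 ⇒ t ≥ 0; v ≥ 0 ⇒ t ≤ 19. So t ∈ [0, 19]: 20 solutions.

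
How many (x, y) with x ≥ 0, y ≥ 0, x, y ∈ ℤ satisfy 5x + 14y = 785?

gcd(14, 5) = 1.
By Bézout, 5·(3) + 14·(-1) = 1.
One solution: (3, 55).
General: x = 3 + 14t, y = 55 - 5t.
x ≥ 0 ⇒ t ≥ 0; y ≥ 0 ⇒ t ≤ 11. So t ∈ [0, 11]: 12 solutions.

12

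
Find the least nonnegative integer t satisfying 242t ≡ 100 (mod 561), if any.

no solution

gcd(561, 242):
  561 = 2·242 + 77
  242 = 3·77 + 11
  77 = 7·11
so gcd(561, 242) = 11.
11 does not divide 100, so the congruence has no solution.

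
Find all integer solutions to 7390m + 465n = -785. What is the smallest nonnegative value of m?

25

gcd(7390, 465):
  7390 = 15*465 + 415
  465 = 1*415 + 50
  415 = 8*50 + 15
  50 = 3*15 + 5
  15 = 3*5
so gcd(7390, 465) = 5.
5 divides -785, so solutions exist.
Back-substitute for Bézout coefficients:
  5 = 50 - 3*15
  ... = 7390*(-28) + 465*(445)
Scale by -785/5 = -157: (m₀, n₀) = (4396, -69865).
General solution: m = 4396 + 93t, n = -69865 - 1478t for integer t.
m ≥ 0: smallest is 4396 mod 93 = 25 (at t = -47), with n = -399.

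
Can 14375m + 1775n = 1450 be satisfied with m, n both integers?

yes

gcd(14375, 1775):
  14375 = 8·1775 + 175
  1775 = 10·175 + 25
  175 = 7·25
so gcd(14375, 1775) = 25.
25 divides 1450, so integer solutions exist.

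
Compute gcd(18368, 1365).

7

gcd(18368, 1365):
  18368 = 13*1365 + 623
  1365 = 2*623 + 119
  623 = 5*119 + 28
  119 = 4*28 + 7
  28 = 4*7
so gcd(18368, 1365) = 7.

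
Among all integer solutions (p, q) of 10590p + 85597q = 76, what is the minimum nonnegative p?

gcd(85597, 10590) = 1.
1 divides 76, so solutions exist.
By Bézout, 10590*(-9077) + 85597*(1123) = 1.
Scale by 76/1 = 76: (p₀, q₀) = (-689852, 85348).
General solution: p = -689852 + 85597t, q = 85348 - 10590t for integer t.
p ≥ 0: smallest is -689852 mod 85597 = 80521 (at t = 9), with q = -9962.

80521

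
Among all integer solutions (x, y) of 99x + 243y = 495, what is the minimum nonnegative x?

gcd(243, 99) = 9.
9 divides 495, so solutions exist.
By Bézout, 99·(5) + 243·(-2) = 9.
Scale by 495/9 = 55: (x₀, y₀) = (275, -110).
General solution: x = 275 + 27t, y = -110 - 11t for integer t.
x ≥ 0: smallest is 275 mod 27 = 5 (at t = -10), with y = 0.

5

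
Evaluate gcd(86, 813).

1

gcd(813, 86):
  813 = 9·86 + 39
  86 = 2·39 + 8
  39 = 4·8 + 7
  8 = 1·7 + 1
  7 = 7·1
so gcd(813, 86) = 1.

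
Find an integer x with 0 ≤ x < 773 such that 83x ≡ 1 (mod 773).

gcd(773, 83):
  773 = 9*83 + 26
  83 = 3*26 + 5
  26 = 5*5 + 1
  5 = 5*1
so gcd(773, 83) = 1.
Back-substitute for Bézout coefficients:
  1 = 26 - 5*5
  ... = 83*(-149) + 773*(16)
So 83*-149 ≡ 1 (mod 773), and -149 mod 773 = 624.

624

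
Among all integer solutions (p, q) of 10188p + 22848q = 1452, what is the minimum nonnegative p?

gcd(22848, 10188) = 12  (22848 = 2×10188 + 2472, 10188 = 4×2472 + 300, 2472 = 8×300 + 72, 300 = 4×72 + 12, 72 = 6×12).
12 divides 1452, so solutions exist.
Back-substituting, 10188×(305) + 22848×(-136) = 12.
Scale by 1452/12 = 121: (p₀, q₀) = (36905, -16456).
General solution: p = 36905 + 1904t, q = -16456 - 849t for integer t.
p ≥ 0: smallest is 36905 mod 1904 = 729 (at t = -19), with q = -325.

729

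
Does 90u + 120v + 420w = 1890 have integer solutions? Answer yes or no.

gcd(120, 90):
  120 = 1·90 + 30
  90 = 3·30
so gcd(120, 90) = 30.
gcd(30, 420) = 30.
30 divides 1890, so integer solutions exist.

yes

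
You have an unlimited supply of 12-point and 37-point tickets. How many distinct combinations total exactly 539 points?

Need nonnegative integers with 12j + 37k = 539.
gcd(12, 37) = 1, and 12·(-3) + 37·(1) = 1.
So (j₀, k₀) = (-1617, 539); general j = -1617 + 37t, k = 539 - 12t.
j ≥ 0 ⇒ t ≥ 44; k ≥ 0 ⇒ t ≤ 44. That's 1 value of t.

1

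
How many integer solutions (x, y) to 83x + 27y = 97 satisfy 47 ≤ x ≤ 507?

17

gcd(83, 27) = 1  (83 = 3*27 + 2, 27 = 13*2 + 1, 2 = 2*1).
Back-substituting, 83*(-13) + 27*(40) = 1.
Scale by 97: particular solution (-1261, 3880); reduce x mod 27: (8, -21).
General solution: x = 8 + 27t, y = -21 - 83t for integer t.
47 ≤ 8 + 27t ≤ 507 gives t ∈ [2, 18], which is 17 values.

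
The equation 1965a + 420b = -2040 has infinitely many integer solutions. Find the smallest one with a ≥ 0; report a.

gcd(1965, 420) = 15  (1965 = 4·420 + 285, 420 = 1·285 + 135, 285 = 2·135 + 15, 135 = 9·15).
15 divides -2040, so solutions exist.
Back-substituting, 1965·(3) + 420·(-14) = 15.
Scale by -2040/15 = -136: (a₀, b₀) = (-408, 1904).
General solution: a = -408 + 28t, b = 1904 - 131t for integer t.
a ≥ 0: smallest is -408 mod 28 = 12 (at t = 15), with b = -61.

12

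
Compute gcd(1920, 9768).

gcd(9768, 1920) = 24  (9768 = 5·1920 + 168, 1920 = 11·168 + 72, 168 = 2·72 + 24, 72 = 3·24).

24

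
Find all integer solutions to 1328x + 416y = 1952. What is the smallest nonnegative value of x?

gcd(1328, 416):
  1328 = 3*416 + 80
  416 = 5*80 + 16
  80 = 5*16
so gcd(1328, 416) = 16.
16 divides 1952, so solutions exist.
Back-substitute for Bézout coefficients:
  16 = 416 - 5*80
  ... = 1328*(-5) + 416*(16)
Scale by 1952/16 = 122: (x₀, y₀) = (-610, 1952).
General solution: x = -610 + 26t, y = 1952 - 83t for integer t.
x ≥ 0: smallest is -610 mod 26 = 14 (at t = 24), with y = -40.

14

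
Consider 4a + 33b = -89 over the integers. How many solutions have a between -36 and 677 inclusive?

21

gcd(33, 4) = 1  (33 = 8·4 + 1, 4 = 4·1).
Back-substituting, 4·(-8) + 33·(1) = 1.
Scale by -89: particular solution (712, -89); reduce a mod 33: (19, -5).
General solution: a = 19 + 33t, b = -5 - 4t for integer t.
-36 ≤ 19 + 33t ≤ 677 gives t ∈ [-1, 19], which is 21 values.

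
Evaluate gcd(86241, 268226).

17

gcd(268226, 86241):
  268226 = 3×86241 + 9503
  86241 = 9×9503 + 714
  9503 = 13×714 + 221
  714 = 3×221 + 51
  221 = 4×51 + 17
  51 = 3×17
so gcd(268226, 86241) = 17.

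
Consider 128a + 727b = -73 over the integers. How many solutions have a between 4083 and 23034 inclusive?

gcd(727, 128) = 1.
By Bézout, 128*(142) + 727*(-25) = 1.
Particular solution: (539, -95).
General solution: a = 539 + 727t, b = -95 - 128t for integer t.
4083 ≤ 539 + 727t ≤ 23034 gives t ∈ [5, 30], which is 26 values.

26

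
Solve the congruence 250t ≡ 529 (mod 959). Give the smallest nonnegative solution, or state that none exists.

75

gcd(959, 250) = 1.
1 divides 529, so solutions exist.
By Bézout, 250·(234) + 959·(-61) = 1.
So 250·(234) ≡ 1 (mod 959); multiply by 529: t ≡ 123786 (mod 959).
Smallest nonnegative: t = 123786 mod 959 = 75.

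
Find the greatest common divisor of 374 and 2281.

1

gcd(2281, 374):
  2281 = 6·374 + 37
  374 = 10·37 + 4
  37 = 9·4 + 1
  4 = 4·1
so gcd(2281, 374) = 1.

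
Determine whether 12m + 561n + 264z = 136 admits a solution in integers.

gcd(561, 12) = 3.
gcd(3, 264) = 3.
3 does not divide 136 (remainder 1), so no integer solutions.

no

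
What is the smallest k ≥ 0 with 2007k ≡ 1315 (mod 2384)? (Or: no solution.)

1413

gcd(2384, 2007) = 1  (2384 = 1·2007 + 377, 2007 = 5·377 + 122, 377 = 3·122 + 11, 122 = 11·11 + 1, 11 = 11·1).
1 divides 1315, so solutions exist.
Back-substituting, 2007·(215) + 2384·(-181) = 1.
So 2007·(215) ≡ 1 (mod 2384); multiply by 1315: k ≡ 282725 (mod 2384).
Smallest nonnegative: k = 282725 mod 2384 = 1413.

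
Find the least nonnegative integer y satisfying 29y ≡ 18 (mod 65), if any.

32

gcd(65, 29) = 1  (65 = 2*29 + 7, 29 = 4*7 + 1, 7 = 7*1).
1 divides 18, so solutions exist.
Back-substituting, 29*(9) + 65*(-4) = 1.
So 29*(9) ≡ 1 (mod 65); multiply by 18: y ≡ 162 (mod 65).
Smallest nonnegative: y = 162 mod 65 = 32.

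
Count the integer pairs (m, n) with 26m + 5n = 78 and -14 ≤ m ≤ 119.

gcd(26, 5) = 1  (26 = 5·5 + 1, 5 = 5·1).
Back-substituting, 26·(1) + 5·(-5) = 1.
Scale by 78: particular solution (78, -390); reduce m mod 5: (3, 0).
General solution: m = 3 + 5t, n = 0 - 26t for integer t.
-14 ≤ 3 + 5t ≤ 119 gives t ∈ [-3, 23], which is 27 values.

27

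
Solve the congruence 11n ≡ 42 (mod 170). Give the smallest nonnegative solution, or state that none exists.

gcd(170, 11) = 1  (170 = 15*11 + 5, 11 = 2*5 + 1, 5 = 5*1).
1 divides 42, so solutions exist.
Back-substituting, 11*(31) + 170*(-2) = 1.
So 11*(31) ≡ 1 (mod 170); multiply by 42: n ≡ 1302 (mod 170).
Smallest nonnegative: n = 1302 mod 170 = 112.

112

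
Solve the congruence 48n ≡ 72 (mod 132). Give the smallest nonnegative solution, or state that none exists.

7

gcd(132, 48):
  132 = 2·48 + 36
  48 = 1·36 + 12
  36 = 3·12
so gcd(132, 48) = 12.
12 divides 72, so solutions exist.
Back-substitute for Bézout coefficients:
  12 = 48 - 1·36
  ... = 48·(3) + 132·(-1)
So 48·(3) ≡ 12 (mod 132); multiply by 6: n ≡ 18 (mod 11).
Smallest nonnegative: n = 18 mod 11 = 7.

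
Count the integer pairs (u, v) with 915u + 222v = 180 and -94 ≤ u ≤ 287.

gcd(915, 222):
  915 = 4×222 + 27
  222 = 8×27 + 6
  27 = 4×6 + 3
  6 = 2×3
so gcd(915, 222) = 3.
Back-substitute for Bézout coefficients:
  3 = 27 - 4×6
  ... = 915×(33) + 222×(-136)
Scale by 60: particular solution (1980, -8160); reduce u mod 74: (56, -230).
General solution: u = 56 + 74t, v = -230 - 305t for integer t.
-94 ≤ 56 + 74t ≤ 287 gives t ∈ [-2, 3], which is 6 values.

6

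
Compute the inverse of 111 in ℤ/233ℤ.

21

gcd(233, 111):
  233 = 2*111 + 11
  111 = 10*11 + 1
  11 = 11*1
so gcd(233, 111) = 1.
Back-substitute for Bézout coefficients:
  1 = 111 - 10*11
  ... = 111*(21) + 233*(-10)
So 111*21 ≡ 1 (mod 233), and 21 mod 233 = 21.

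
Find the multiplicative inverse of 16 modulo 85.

16

gcd(85, 16):
  85 = 5·16 + 5
  16 = 3·5 + 1
  5 = 5·1
so gcd(85, 16) = 1.
Back-substitute for Bézout coefficients:
  1 = 16 - 3·5
  ... = 16·(16) + 85·(-3)
So 16·16 ≡ 1 (mod 85), and 16 mod 85 = 16.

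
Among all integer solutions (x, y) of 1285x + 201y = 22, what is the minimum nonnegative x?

gcd(1285, 201) = 1  (1285 = 6·201 + 79, 201 = 2·79 + 43, 79 = 1·43 + 36, 43 = 1·36 + 7, 36 = 5·7 + 1, 7 = 7·1).
1 divides 22, so solutions exist.
Back-substituting, 1285·(28) + 201·(-179) = 1.
Scale by 22/1 = 22: (x₀, y₀) = (616, -3938).
General solution: x = 616 + 201t, y = -3938 - 1285t for integer t.
x ≥ 0: smallest is 616 mod 201 = 13 (at t = -3), with y = -83.

13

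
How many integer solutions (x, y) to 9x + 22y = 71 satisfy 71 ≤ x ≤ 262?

8

gcd(22, 9):
  22 = 2*9 + 4
  9 = 2*4 + 1
  4 = 4*1
so gcd(22, 9) = 1.
Back-substitute for Bézout coefficients:
  1 = 9 - 2*4
  ... = 9*(5) + 22*(-2)
Scale by 71: particular solution (355, -142); reduce x mod 22: (3, 2).
General solution: x = 3 + 22t, y = 2 - 9t for integer t.
71 ≤ 3 + 22t ≤ 262 gives t ∈ [4, 11], which is 8 values.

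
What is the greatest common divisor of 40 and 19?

gcd(40, 19):
  40 = 2*19 + 2
  19 = 9*2 + 1
  2 = 2*1
so gcd(40, 19) = 1.

1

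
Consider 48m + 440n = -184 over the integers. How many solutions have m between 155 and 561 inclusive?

7

gcd(440, 48) = 8.
By Bézout, 48×(-9) + 440×(1) = 8.
Particular solution: (42, -5).
General solution: m = 42 + 55t, n = -5 - 6t for integer t.
155 ≤ 42 + 55t ≤ 561 gives t ∈ [3, 9], which is 7 values.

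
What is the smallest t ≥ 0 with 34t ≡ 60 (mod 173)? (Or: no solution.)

gcd(173, 34) = 1  (173 = 5·34 + 3, 34 = 11·3 + 1, 3 = 3·1).
1 divides 60, so solutions exist.
Back-substituting, 34·(56) + 173·(-11) = 1.
So 34·(56) ≡ 1 (mod 173); multiply by 60: t ≡ 3360 (mod 173).
Smallest nonnegative: t = 3360 mod 173 = 73.

73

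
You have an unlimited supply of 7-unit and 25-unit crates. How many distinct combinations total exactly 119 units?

Need nonnegative integers with 7j + 25k = 119.
gcd(7, 25) = 1, and 7·(-7) + 25·(2) = 1.
So (j₀, k₀) = (-833, 238); general j = -833 + 25t, k = 238 - 7t.
j ≥ 0 ⇒ t ≥ 34; k ≥ 0 ⇒ t ≤ 34. That's 1 value of t.

1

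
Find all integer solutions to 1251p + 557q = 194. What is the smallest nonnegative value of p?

347

gcd(1251, 557) = 1.
1 divides 194, so solutions exist.
By Bézout, 1251*(-248) + 557*(557) = 1.
Scale by 194/1 = 194: (p₀, q₀) = (-48112, 108058).
General solution: p = -48112 + 557t, q = 108058 - 1251t for integer t.
p ≥ 0: smallest is -48112 mod 557 = 347 (at t = 87), with q = -779.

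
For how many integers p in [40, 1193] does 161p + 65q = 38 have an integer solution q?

18

gcd(161, 65):
  161 = 2×65 + 31
  65 = 2×31 + 3
  31 = 10×3 + 1
  3 = 3×1
so gcd(161, 65) = 1.
Back-substitute for Bézout coefficients:
  1 = 31 - 10×3
  ... = 161×(21) + 65×(-52)
Scale by 38: particular solution (798, -1976); reduce p mod 65: (18, -44).
General solution: p = 18 + 65t, q = -44 - 161t for integer t.
40 ≤ 18 + 65t ≤ 1193 gives t ∈ [1, 18], which is 18 values.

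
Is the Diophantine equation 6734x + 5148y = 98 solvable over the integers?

gcd(6734, 5148):
  6734 = 1*5148 + 1586
  5148 = 3*1586 + 390
  1586 = 4*390 + 26
  390 = 15*26
so gcd(6734, 5148) = 26.
26 does not divide 98 (remainder 20), so no integer solutions.

no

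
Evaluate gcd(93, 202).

gcd(202, 93):
  202 = 2·93 + 16
  93 = 5·16 + 13
  16 = 1·13 + 3
  13 = 4·3 + 1
  3 = 3·1
so gcd(202, 93) = 1.

1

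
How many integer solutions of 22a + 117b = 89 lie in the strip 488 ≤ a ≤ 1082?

6

gcd(117, 22) = 1  (117 = 5·22 + 7, 22 = 3·7 + 1, 7 = 7·1).
Back-substituting, 22·(16) + 117·(-3) = 1.
Scale by 89: particular solution (1424, -267); reduce a mod 117: (20, -3).
General solution: a = 20 + 117t, b = -3 - 22t for integer t.
488 ≤ 20 + 117t ≤ 1082 gives t ∈ [4, 9], which is 6 values.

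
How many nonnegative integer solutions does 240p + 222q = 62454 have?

gcd(240, 222):
  240 = 1·222 + 18
  222 = 12·18 + 6
  18 = 3·6
so gcd(240, 222) = 6.
Back-substitute for Bézout coefficients:
  6 = 222 - 12·18
  ... = 240·(-12) + 222·(13)
Scale by 10409: one solution is (-124908, 135317). Reduce p mod 37: (4, 277).
General: p = 4 + 37t, q = 277 - 40t.
p ≥ 0 ⇒ t ≥ 0; q ≥ 0 ⇒ t ≤ 6. So t ∈ [0, 6]: 7 solutions.

7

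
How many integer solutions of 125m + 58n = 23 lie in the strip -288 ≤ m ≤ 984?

gcd(125, 58):
  125 = 2*58 + 9
  58 = 6*9 + 4
  9 = 2*4 + 1
  4 = 4*1
so gcd(125, 58) = 1.
Back-substitute for Bézout coefficients:
  1 = 9 - 2*4
  ... = 125*(13) + 58*(-28)
Scale by 23: particular solution (299, -644); reduce m mod 58: (9, -19).
General solution: m = 9 + 58t, n = -19 - 125t for integer t.
-288 ≤ 9 + 58t ≤ 984 gives t ∈ [-5, 16], which is 22 values.

22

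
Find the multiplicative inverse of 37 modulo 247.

227

gcd(247, 37) = 1  (247 = 6*37 + 25, 37 = 1*25 + 12, 25 = 2*12 + 1, 12 = 12*1).
Back-substituting, 37*(-20) + 247*(3) = 1.
So 37*-20 ≡ 1 (mod 247), and -20 mod 247 = 227.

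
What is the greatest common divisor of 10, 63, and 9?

1

gcd(63, 10) = 1.
gcd(1, 9) = 1.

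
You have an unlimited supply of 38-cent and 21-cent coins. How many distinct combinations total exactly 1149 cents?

Need nonnegative integers with 38j + 21k = 1149.
gcd(38, 21) = 1, and 38·(5) + 21·(-9) = 1.
So (j₀, k₀) = (5745, -10341); general j = 5745 + 21t, k = -10341 - 38t.
j ≥ 0 ⇒ t ≥ -273; k ≥ 0 ⇒ t ≤ -273. That's 1 value of t.

1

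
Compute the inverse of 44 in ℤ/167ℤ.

gcd(167, 44) = 1.
By Bézout, 44*(19) + 167*(-5) = 1.
So 44*19 ≡ 1 (mod 167), and 19 mod 167 = 19.

19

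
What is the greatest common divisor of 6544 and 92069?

1

gcd(92069, 6544):
  92069 = 14×6544 + 453
  6544 = 14×453 + 202
  453 = 2×202 + 49
  202 = 4×49 + 6
  49 = 8×6 + 1
  6 = 6×1
so gcd(92069, 6544) = 1.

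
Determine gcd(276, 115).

23

gcd(276, 115):
  276 = 2×115 + 46
  115 = 2×46 + 23
  46 = 2×23
so gcd(276, 115) = 23.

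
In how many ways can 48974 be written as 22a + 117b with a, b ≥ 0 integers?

19

gcd(117, 22) = 1.
By Bézout, 22·(16) + 117·(-3) = 1.
One solution: (35, 412).
General: a = 35 + 117t, b = 412 - 22t.
a ≥ 0 ⇒ t ≥ 0; b ≥ 0 ⇒ t ≤ 18. So t ∈ [0, 18]: 19 solutions.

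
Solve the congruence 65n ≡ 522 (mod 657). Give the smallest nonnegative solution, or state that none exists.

gcd(657, 65) = 1  (657 = 10*65 + 7, 65 = 9*7 + 2, 7 = 3*2 + 1, 2 = 2*1).
1 divides 522, so solutions exist.
Back-substituting, 65*(-283) + 657*(28) = 1.
So 65*(-283) ≡ 1 (mod 657); multiply by 522: n ≡ -147726 (mod 657).
Smallest nonnegative: n = -147726 mod 657 = 99.

99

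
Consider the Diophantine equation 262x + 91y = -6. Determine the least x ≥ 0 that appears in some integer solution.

75

gcd(262, 91) = 1  (262 = 2*91 + 80, 91 = 1*80 + 11, 80 = 7*11 + 3, 11 = 3*3 + 2, 3 = 1*2 + 1, 2 = 2*1).
1 divides -6, so solutions exist.
Back-substituting, 262*(33) + 91*(-95) = 1.
Scale by -6/1 = -6: (x₀, y₀) = (-198, 570).
General solution: x = -198 + 91t, y = 570 - 262t for integer t.
x ≥ 0: smallest is -198 mod 91 = 75 (at t = 3), with y = -216.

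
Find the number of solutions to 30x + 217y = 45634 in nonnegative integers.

gcd(217, 30):
  217 = 7*30 + 7
  30 = 4*7 + 2
  7 = 3*2 + 1
  2 = 2*1
so gcd(217, 30) = 1.
Back-substitute for Bézout coefficients:
  1 = 7 - 3*2
  ... = 30*(-94) + 217*(13)
Scale by 45634: one solution is (-4289596, 593242). Reduce x mod 217: (60, 202).
General: x = 60 + 217t, y = 202 - 30t.
x ≥ 0 ⇒ t ≥ 0; y ≥ 0 ⇒ t ≤ 6. So t ∈ [0, 6]: 7 solutions.

7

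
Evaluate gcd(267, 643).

gcd(643, 267):
  643 = 2×267 + 109
  267 = 2×109 + 49
  109 = 2×49 + 11
  49 = 4×11 + 5
  11 = 2×5 + 1
  5 = 5×1
so gcd(643, 267) = 1.

1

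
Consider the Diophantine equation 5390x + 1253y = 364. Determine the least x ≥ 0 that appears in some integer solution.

gcd(5390, 1253) = 7  (5390 = 4*1253 + 378, 1253 = 3*378 + 119, 378 = 3*119 + 21, 119 = 5*21 + 14, 21 = 1*14 + 7, 14 = 2*7).
7 divides 364, so solutions exist.
Back-substituting, 5390*(63) + 1253*(-271) = 7.
Scale by 364/7 = 52: (x₀, y₀) = (3276, -14092).
General solution: x = 3276 + 179t, y = -14092 - 770t for integer t.
x ≥ 0: smallest is 3276 mod 179 = 54 (at t = -18), with y = -232.

54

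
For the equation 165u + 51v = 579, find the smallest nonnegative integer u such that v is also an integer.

10

gcd(165, 51):
  165 = 3×51 + 12
  51 = 4×12 + 3
  12 = 4×3
so gcd(165, 51) = 3.
3 divides 579, so solutions exist.
Back-substitute for Bézout coefficients:
  3 = 51 - 4×12
  ... = 165×(-4) + 51×(13)
Scale by 579/3 = 193: (u₀, v₀) = (-772, 2509).
General solution: u = -772 + 17t, v = 2509 - 55t for integer t.
u ≥ 0: smallest is -772 mod 17 = 10 (at t = 46), with v = -21.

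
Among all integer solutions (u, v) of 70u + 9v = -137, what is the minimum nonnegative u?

1

gcd(70, 9) = 1  (70 = 7×9 + 7, 9 = 1×7 + 2, 7 = 3×2 + 1, 2 = 2×1).
1 divides -137, so solutions exist.
Back-substituting, 70×(4) + 9×(-31) = 1.
Scale by -137/1 = -137: (u₀, v₀) = (-548, 4247).
General solution: u = -548 + 9t, v = 4247 - 70t for integer t.
u ≥ 0: smallest is -548 mod 9 = 1 (at t = 61), with v = -23.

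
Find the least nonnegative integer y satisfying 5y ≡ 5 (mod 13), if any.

1

gcd(13, 5) = 1.
1 divides 5, so solutions exist.
By Bézout, 5×(-5) + 13×(2) = 1.
So 5×(-5) ≡ 1 (mod 13); multiply by 5: y ≡ -25 (mod 13).
Smallest nonnegative: y = -25 mod 13 = 1.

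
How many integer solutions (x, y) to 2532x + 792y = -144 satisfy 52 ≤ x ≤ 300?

gcd(2532, 792):
  2532 = 3·792 + 156
  792 = 5·156 + 12
  156 = 13·12
so gcd(2532, 792) = 12.
Back-substitute for Bézout coefficients:
  12 = 792 - 5·156
  ... = 2532·(-5) + 792·(16)
Scale by -12: particular solution (60, -192); reduce x mod 66: (60, -192).
General solution: x = 60 + 66t, y = -192 - 211t for integer t.
52 ≤ 60 + 66t ≤ 300 gives t ∈ [0, 3], which is 4 values.

4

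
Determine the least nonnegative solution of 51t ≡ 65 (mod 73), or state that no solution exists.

7

gcd(73, 51) = 1  (73 = 1·51 + 22, 51 = 2·22 + 7, 22 = 3·7 + 1, 7 = 7·1).
1 divides 65, so solutions exist.
Back-substituting, 51·(-10) + 73·(7) = 1.
So 51·(-10) ≡ 1 (mod 73); multiply by 65: t ≡ -650 (mod 73).
Smallest nonnegative: t = -650 mod 73 = 7.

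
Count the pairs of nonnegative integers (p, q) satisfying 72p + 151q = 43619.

gcd(151, 72) = 1.
By Bézout, 72*(-65) + 151*(31) = 1.
One solution: (92, 245).
General: p = 92 + 151t, q = 245 - 72t.
p ≥ 0 ⇒ t ≥ 0; q ≥ 0 ⇒ t ≤ 3. So t ∈ [0, 3]: 4 solutions.

4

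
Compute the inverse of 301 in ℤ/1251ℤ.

133

gcd(1251, 301) = 1  (1251 = 4*301 + 47, 301 = 6*47 + 19, 47 = 2*19 + 9, 19 = 2*9 + 1, 9 = 9*1).
Back-substituting, 301*(133) + 1251*(-32) = 1.
So 301*133 ≡ 1 (mod 1251), and 133 mod 1251 = 133.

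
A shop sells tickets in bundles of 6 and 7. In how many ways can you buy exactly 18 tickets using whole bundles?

Need nonnegative integers with 6j + 7k = 18.
gcd(6, 7) = 1, and 6·(-1) + 7·(1) = 1.
So (j₀, k₀) = (-18, 18); general j = -18 + 7t, k = 18 - 6t.
j ≥ 0 ⇒ t ≥ 3; k ≥ 0 ⇒ t ≤ 3. That's 1 value of t.

1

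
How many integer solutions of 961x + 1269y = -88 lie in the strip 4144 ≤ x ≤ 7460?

gcd(1269, 961) = 1  (1269 = 1*961 + 308, 961 = 3*308 + 37, 308 = 8*37 + 12, 37 = 3*12 + 1, 12 = 12*1).
Back-substituting, 961*(103) + 1269*(-78) = 1.
Scale by -88: particular solution (-9064, 6864); reduce x mod 1269: (1088, -824).
General solution: x = 1088 + 1269t, y = -824 - 961t for integer t.
4144 ≤ 1088 + 1269t ≤ 7460 gives t ∈ [3, 5], which is 3 values.

3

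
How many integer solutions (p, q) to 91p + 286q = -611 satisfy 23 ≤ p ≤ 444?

gcd(286, 91) = 13.
By Bézout, 91×(-3) + 286×(1) = 13.
Particular solution: (9, -5).
General solution: p = 9 + 22t, q = -5 - 7t for integer t.
23 ≤ 9 + 22t ≤ 444 gives t ∈ [1, 19], which is 19 values.

19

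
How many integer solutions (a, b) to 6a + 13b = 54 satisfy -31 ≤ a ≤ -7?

gcd(13, 6) = 1.
By Bézout, 6·(-2) + 13·(1) = 1.
Particular solution: (9, 0).
General solution: a = 9 + 13t, b = 0 - 6t for integer t.
-31 ≤ 9 + 13t ≤ -7 gives t ∈ [-3, -2], which is 2 values.

2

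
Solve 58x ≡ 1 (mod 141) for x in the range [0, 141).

gcd(141, 58) = 1.
By Bézout, 58×(-17) + 141×(7) = 1.
So 58×-17 ≡ 1 (mod 141), and -17 mod 141 = 124.

124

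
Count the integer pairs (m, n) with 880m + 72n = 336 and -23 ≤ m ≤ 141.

18

gcd(880, 72) = 8  (880 = 12×72 + 16, 72 = 4×16 + 8, 16 = 2×8).
Back-substituting, 880×(-4) + 72×(49) = 8.
Scale by 42: particular solution (-168, 2058); reduce m mod 9: (3, -32).
General solution: m = 3 + 9t, n = -32 - 110t for integer t.
-23 ≤ 3 + 9t ≤ 141 gives t ∈ [-2, 15], which is 18 values.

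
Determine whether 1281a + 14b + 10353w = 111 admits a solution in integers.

no

gcd(1281, 14) = 7.
gcd(7, 10353) = 7.
7 does not divide 111 (remainder 6), so no integer solutions.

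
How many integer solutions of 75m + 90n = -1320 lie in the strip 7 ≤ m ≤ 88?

14

gcd(90, 75):
  90 = 1*75 + 15
  75 = 5*15
so gcd(90, 75) = 15.
Back-substitute for Bézout coefficients:
  15 = 90 - 1*75
  ... = 75*(-1) + 90*(1)
Scale by -88: particular solution (88, -88); reduce m mod 6: (4, -18).
General solution: m = 4 + 6t, n = -18 - 5t for integer t.
7 ≤ 4 + 6t ≤ 88 gives t ∈ [1, 14], which is 14 values.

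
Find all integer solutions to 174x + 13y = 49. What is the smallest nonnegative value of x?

2

gcd(174, 13):
  174 = 13·13 + 5
  13 = 2·5 + 3
  5 = 1·3 + 2
  3 = 1·2 + 1
  2 = 2·1
so gcd(174, 13) = 1.
1 divides 49, so solutions exist.
Back-substitute for Bézout coefficients:
  1 = 3 - 1·2
  ... = 174·(-5) + 13·(67)
Scale by 49/1 = 49: (x₀, y₀) = (-245, 3283).
General solution: x = -245 + 13t, y = 3283 - 174t for integer t.
x ≥ 0: smallest is -245 mod 13 = 2 (at t = 19), with y = -23.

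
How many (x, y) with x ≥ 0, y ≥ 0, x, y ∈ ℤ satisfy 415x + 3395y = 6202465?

22

gcd(3395, 415) = 5  (3395 = 8*415 + 75, 415 = 5*75 + 40, 75 = 1*40 + 35, 40 = 1*35 + 5, 35 = 7*5).
Back-substituting, 415*(90) + 3395*(-11) = 5.
Scale by 1240493: one solution is (111644370, -13645423). Reduce x mod 679: (474, 1769).
General: x = 474 + 679t, y = 1769 - 83t.
x ≥ 0 ⇒ t ≥ 0; y ≥ 0 ⇒ t ≤ 21. So t ∈ [0, 21]: 22 solutions.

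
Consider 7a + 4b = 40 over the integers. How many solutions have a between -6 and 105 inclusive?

28

gcd(7, 4):
  7 = 1×4 + 3
  4 = 1×3 + 1
  3 = 3×1
so gcd(7, 4) = 1.
Back-substitute for Bézout coefficients:
  1 = 4 - 1×3
  ... = 7×(-1) + 4×(2)
Scale by 40: particular solution (-40, 80); reduce a mod 4: (0, 10).
General solution: a = 0 + 4t, b = 10 - 7t for integer t.
-6 ≤ 0 + 4t ≤ 105 gives t ∈ [-1, 26], which is 28 values.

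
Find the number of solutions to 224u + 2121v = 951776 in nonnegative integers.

gcd(2121, 224) = 7.
By Bézout, 224·(-142) + 2121·(15) = 7.
One solution: (7, 448).
General: u = 7 + 303t, v = 448 - 32t.
u ≥ 0 ⇒ t ≥ 0; v ≥ 0 ⇒ t ≤ 14. So t ∈ [0, 14]: 15 solutions.

15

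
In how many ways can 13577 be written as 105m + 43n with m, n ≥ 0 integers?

3

gcd(105, 43):
  105 = 2*43 + 19
  43 = 2*19 + 5
  19 = 3*5 + 4
  5 = 1*4 + 1
  4 = 4*1
so gcd(105, 43) = 1.
Back-substitute for Bézout coefficients:
  1 = 5 - 1*4
  ... = 105*(-9) + 43*(22)
Scale by 13577: one solution is (-122193, 298694). Reduce m mod 43: (13, 284).
General: m = 13 + 43t, n = 284 - 105t.
m ≥ 0 ⇒ t ≥ 0; n ≥ 0 ⇒ t ≤ 2. So t ∈ [0, 2]: 3 solutions.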